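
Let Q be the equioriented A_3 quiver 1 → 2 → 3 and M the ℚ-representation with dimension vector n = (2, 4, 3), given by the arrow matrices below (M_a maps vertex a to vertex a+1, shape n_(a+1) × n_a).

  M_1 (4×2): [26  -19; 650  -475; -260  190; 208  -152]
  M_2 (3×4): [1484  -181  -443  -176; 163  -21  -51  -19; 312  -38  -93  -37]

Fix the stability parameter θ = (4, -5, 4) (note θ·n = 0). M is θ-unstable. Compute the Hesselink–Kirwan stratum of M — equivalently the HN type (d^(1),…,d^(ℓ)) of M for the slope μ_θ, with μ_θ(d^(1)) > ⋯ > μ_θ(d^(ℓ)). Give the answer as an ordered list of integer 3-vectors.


Via rank(M_{q-1}∘⋯∘M_p): M ≅ I[1,1], I[1,3], I[2,2], I[2,3]^2.
μ_θ-semistable layers: μ^(1)=4; μ^(2)=-1/2; μ^(3)=-5

((1, 0, 3); (1, 1, 0); (0, 3, 0))


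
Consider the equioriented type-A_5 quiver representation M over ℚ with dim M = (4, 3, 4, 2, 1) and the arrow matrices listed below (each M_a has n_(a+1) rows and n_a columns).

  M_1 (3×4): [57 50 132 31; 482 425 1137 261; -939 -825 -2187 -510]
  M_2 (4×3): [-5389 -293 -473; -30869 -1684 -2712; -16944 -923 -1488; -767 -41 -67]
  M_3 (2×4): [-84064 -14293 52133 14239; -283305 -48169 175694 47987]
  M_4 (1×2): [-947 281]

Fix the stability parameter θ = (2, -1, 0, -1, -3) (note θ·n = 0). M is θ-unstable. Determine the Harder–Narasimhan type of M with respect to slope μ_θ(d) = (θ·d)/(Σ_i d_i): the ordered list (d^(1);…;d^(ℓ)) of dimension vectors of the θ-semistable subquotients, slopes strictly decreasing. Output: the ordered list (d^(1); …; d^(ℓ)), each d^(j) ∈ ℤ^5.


Barcode: M ≅ I[1,1]^2, I[1,4], I[1,5], I[2,3], I[3,3]. HN layers by μ_θ (4 steps, strictly decreasing):
  μ^(1)=2; μ^(2)=0; μ^(3)=-3/5; μ^(4)=-1

((2, 0, 0, 0, 0); (1, 1, 3, 1, 0); (1, 1, 1, 1, 1); (0, 1, 0, 0, 0))


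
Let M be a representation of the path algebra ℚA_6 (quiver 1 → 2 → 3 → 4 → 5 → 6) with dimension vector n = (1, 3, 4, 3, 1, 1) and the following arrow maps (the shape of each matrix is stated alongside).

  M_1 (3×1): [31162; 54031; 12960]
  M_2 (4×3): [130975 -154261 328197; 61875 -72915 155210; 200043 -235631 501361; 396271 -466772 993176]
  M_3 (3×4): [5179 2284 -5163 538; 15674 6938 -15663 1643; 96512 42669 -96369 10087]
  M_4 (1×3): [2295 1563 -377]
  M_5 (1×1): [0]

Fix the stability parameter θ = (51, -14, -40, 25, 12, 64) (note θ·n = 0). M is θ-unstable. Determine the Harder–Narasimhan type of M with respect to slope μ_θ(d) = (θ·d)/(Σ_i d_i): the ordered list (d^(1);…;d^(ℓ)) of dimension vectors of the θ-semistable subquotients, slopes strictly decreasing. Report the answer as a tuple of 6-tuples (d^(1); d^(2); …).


Barcode: M ≅ I[1,5], I[2,3], I[2,4], I[3,4], I[6,6]. HN layers by μ_θ (6 steps, strictly decreasing):
  μ^(1)=64; μ^(2)=25; μ^(3)=37/2; μ^(4)=-1; μ^(5)=-27; μ^(6)=-40

((0, 0, 0, 0, 0, 1); (0, 0, 0, 2, 0, 0); (0, 0, 0, 1, 1, 0); (1, 1, 1, 0, 0, 0); (0, 2, 2, 0, 0, 0); (0, 0, 1, 0, 0, 0))


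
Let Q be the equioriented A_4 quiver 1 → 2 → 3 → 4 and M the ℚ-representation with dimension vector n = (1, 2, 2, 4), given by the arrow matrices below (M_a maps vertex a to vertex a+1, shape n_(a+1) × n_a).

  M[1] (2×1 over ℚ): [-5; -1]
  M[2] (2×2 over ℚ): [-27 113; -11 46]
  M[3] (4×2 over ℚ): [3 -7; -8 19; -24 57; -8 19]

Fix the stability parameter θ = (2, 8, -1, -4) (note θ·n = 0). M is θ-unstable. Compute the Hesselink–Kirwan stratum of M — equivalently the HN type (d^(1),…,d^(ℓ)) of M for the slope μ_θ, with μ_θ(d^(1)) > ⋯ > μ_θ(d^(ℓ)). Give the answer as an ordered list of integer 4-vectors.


Interval decomposition of M: I[1,4], I[2,4], I[4,4]^2.
HN type (ℓ=3): μ^(1)=5/4; μ^(2)=1; μ^(3)=-4

((1, 1, 1, 1); (0, 1, 1, 1); (0, 0, 0, 2))


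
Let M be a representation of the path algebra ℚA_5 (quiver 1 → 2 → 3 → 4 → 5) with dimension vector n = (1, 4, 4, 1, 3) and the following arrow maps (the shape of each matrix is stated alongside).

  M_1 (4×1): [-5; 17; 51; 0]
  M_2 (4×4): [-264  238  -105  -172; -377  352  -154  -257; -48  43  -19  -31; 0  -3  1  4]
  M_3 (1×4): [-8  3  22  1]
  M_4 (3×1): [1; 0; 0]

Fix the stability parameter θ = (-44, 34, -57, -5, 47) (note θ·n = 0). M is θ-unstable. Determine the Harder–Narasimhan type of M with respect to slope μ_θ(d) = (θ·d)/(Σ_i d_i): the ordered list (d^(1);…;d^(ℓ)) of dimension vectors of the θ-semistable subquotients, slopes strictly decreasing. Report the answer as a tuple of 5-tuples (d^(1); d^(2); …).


Barcode: M ≅ I[1,5], I[2,3]^3, I[5,5]^2. HN layers by μ_θ (4 steps, strictly decreasing):
  μ^(1)=47; μ^(2)=-5; μ^(3)=-23/2; μ^(4)=-44

((0, 0, 0, 0, 3); (0, 0, 0, 1, 0); (0, 4, 4, 0, 0); (1, 0, 0, 0, 0))


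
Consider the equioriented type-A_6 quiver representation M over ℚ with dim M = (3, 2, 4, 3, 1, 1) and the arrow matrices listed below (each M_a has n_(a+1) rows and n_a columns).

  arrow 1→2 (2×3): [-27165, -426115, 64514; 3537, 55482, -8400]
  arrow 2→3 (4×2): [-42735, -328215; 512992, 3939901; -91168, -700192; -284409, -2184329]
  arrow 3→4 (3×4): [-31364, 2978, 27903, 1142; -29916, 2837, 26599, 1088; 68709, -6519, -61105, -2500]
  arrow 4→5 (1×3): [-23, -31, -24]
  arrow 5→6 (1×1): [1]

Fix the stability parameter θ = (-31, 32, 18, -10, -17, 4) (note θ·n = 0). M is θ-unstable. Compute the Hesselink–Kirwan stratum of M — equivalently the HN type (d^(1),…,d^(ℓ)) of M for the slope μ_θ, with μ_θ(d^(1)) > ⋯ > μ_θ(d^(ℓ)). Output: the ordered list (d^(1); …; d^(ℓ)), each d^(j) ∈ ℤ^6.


Via rank(M_{q-1}∘⋯∘M_p): M ≅ I[1,1], I[1,4], I[1,6], I[3,3], I[3,4].
μ_θ-semistable layers: μ^(1)=18; μ^(2)=40/3; μ^(3)=27/5; μ^(4)=4; μ^(5)=-31

((0, 0, 1, 0, 0, 0); (0, 1, 1, 1, 0, 0); (0, 1, 1, 1, 1, 1); (0, 0, 1, 1, 0, 0); (3, 0, 0, 0, 0, 0))


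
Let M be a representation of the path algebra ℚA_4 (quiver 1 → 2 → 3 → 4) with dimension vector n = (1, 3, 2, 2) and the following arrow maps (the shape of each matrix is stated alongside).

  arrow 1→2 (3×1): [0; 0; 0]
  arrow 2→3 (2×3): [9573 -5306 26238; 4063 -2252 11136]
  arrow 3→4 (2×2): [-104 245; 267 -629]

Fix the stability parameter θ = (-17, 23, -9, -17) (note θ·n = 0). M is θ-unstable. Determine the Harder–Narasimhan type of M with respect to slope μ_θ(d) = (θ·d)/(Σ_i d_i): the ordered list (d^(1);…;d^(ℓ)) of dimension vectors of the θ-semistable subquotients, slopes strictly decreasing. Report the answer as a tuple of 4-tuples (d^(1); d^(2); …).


Barcode: M ≅ I[1,1], I[2,2], I[2,4]^2. HN layers by μ_θ (3 steps, strictly decreasing):
  μ^(1)=23; μ^(2)=-1; μ^(3)=-17

((0, 1, 0, 0); (0, 2, 2, 2); (1, 0, 0, 0))


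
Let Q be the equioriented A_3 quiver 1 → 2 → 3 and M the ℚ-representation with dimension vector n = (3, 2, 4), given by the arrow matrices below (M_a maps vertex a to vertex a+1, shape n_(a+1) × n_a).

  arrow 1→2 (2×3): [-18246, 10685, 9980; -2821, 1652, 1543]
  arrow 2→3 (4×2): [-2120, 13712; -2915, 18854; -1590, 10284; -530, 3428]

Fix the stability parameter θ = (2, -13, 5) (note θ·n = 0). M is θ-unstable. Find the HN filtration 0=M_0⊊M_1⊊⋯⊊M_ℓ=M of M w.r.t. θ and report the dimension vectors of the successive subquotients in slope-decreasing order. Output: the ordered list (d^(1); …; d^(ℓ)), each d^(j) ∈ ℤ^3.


Interval decomposition of M: I[1,1], I[1,2], I[1,3], I[3,3]^3.
HN type (ℓ=3): μ^(1)=5; μ^(2)=2; μ^(3)=-11/2

((0, 0, 4); (1, 0, 0); (2, 2, 0))


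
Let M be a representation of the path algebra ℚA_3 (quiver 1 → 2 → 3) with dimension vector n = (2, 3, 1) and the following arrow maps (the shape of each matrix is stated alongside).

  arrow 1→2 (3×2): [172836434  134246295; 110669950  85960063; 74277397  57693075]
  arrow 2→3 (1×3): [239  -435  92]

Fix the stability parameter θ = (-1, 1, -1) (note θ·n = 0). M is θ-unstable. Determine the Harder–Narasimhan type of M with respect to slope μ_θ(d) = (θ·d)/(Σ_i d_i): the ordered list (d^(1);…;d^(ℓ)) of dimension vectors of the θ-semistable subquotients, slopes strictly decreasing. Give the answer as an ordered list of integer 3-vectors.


Interval decomposition of M: I[1,2]^2, I[2,3].
HN type (ℓ=3): μ^(1)=1; μ^(2)=0; μ^(3)=-1

((0, 2, 0); (0, 1, 1); (2, 0, 0))


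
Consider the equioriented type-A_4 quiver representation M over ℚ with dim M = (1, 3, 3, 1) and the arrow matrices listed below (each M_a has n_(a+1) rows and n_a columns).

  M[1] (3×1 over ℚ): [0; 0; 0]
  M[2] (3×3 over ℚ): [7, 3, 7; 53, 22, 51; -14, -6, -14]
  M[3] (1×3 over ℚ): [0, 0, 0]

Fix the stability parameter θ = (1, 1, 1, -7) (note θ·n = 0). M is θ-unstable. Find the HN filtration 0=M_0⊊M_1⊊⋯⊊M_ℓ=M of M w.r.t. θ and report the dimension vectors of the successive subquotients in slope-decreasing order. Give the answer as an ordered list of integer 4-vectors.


Via rank(M_{q-1}∘⋯∘M_p): M ≅ I[1,1], I[2,2], I[2,3]^2, I[3,3], I[4,4].
μ_θ-semistable layers: μ^(1)=1; μ^(2)=-7

((1, 3, 3, 0); (0, 0, 0, 1))


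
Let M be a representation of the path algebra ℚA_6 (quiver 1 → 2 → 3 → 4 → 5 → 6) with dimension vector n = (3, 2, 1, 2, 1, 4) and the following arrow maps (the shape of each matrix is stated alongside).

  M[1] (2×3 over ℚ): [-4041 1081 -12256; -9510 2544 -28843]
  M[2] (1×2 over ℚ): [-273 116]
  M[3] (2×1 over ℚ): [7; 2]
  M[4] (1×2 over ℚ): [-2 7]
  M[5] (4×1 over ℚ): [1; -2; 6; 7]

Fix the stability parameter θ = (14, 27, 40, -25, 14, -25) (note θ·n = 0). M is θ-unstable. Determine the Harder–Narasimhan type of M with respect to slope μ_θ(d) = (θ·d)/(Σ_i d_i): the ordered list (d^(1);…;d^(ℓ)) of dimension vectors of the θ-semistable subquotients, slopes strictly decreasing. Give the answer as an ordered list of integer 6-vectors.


Interval decomposition of M: I[1,1], I[1,2], I[1,4], I[4,6], I[6,6]^3.
HN type (ℓ=4): μ^(1)=27; μ^(2)=14; μ^(3)=-11/2; μ^(4)=-25

((0, 1, 0, 0, 0, 0); (3, 1, 1, 1, 0, 0); (0, 0, 0, 0, 1, 1); (0, 0, 0, 1, 0, 3))


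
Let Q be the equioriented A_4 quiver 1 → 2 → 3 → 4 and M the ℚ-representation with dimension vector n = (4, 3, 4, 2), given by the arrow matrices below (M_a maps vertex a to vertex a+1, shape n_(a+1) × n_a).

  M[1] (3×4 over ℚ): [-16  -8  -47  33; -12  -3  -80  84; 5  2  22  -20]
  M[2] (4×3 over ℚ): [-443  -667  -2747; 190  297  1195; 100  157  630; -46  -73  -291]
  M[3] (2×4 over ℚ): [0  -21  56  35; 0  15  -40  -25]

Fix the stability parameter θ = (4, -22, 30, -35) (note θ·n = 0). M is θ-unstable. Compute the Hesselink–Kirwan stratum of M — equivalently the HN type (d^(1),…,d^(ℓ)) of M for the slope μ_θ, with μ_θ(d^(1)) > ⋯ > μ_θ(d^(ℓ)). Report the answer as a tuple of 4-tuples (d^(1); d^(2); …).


Via rank(M_{q-1}∘⋯∘M_p): M ≅ I[1,1], I[1,3]^3, I[3,4], I[4,4].
μ_θ-semistable layers: μ^(1)=30; μ^(2)=4; μ^(3)=-5/2; μ^(4)=-9; μ^(5)=-35

((0, 0, 3, 0); (1, 0, 0, 0); (0, 0, 1, 1); (3, 3, 0, 0); (0, 0, 0, 1))


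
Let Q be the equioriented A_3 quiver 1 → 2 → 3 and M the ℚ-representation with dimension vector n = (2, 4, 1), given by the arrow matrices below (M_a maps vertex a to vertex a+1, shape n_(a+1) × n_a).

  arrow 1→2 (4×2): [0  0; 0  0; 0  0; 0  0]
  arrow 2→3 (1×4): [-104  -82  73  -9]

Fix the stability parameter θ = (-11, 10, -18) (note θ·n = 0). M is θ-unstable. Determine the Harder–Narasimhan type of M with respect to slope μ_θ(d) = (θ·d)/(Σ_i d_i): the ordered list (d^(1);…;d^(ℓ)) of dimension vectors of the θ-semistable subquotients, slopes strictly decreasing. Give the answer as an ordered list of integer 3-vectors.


Interval decomposition of M: I[1,1]^2, I[2,2]^3, I[2,3].
HN type (ℓ=3): μ^(1)=10; μ^(2)=-4; μ^(3)=-11

((0, 3, 0); (0, 1, 1); (2, 0, 0))


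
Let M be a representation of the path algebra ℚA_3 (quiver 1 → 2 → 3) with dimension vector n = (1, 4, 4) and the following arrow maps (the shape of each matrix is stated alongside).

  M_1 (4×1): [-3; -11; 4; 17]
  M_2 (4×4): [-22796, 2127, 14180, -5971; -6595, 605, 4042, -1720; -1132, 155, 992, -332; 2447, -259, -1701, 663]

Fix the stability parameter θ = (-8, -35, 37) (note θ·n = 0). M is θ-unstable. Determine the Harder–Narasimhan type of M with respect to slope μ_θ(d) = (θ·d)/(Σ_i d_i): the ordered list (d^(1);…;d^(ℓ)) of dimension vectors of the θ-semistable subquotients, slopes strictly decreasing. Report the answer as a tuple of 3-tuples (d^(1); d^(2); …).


Via rank(M_{q-1}∘⋯∘M_p): M ≅ I[1,3], I[2,3]^3.
μ_θ-semistable layers: μ^(1)=37; μ^(2)=-43/2; μ^(3)=-35

((0, 0, 4); (1, 1, 0); (0, 3, 0))


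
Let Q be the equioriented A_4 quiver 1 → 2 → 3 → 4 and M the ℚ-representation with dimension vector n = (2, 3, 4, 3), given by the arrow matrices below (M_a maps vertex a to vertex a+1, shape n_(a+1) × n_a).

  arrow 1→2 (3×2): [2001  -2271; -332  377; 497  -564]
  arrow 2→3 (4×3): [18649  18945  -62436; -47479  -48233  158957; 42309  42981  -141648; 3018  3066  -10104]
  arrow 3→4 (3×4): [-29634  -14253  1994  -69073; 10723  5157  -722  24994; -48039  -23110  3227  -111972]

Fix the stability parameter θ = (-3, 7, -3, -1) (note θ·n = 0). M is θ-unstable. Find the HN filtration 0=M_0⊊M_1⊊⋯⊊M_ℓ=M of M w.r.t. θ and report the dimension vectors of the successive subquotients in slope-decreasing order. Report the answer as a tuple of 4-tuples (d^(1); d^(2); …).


Via rank(M_{q-1}∘⋯∘M_p): M ≅ I[1,2], I[1,4], I[2,4], I[3,3], I[3,4].
μ_θ-semistable layers: μ^(1)=7; μ^(2)=1; μ^(3)=-1; μ^(4)=-3

((0, 1, 0, 0); (0, 2, 2, 2); (0, 0, 0, 1); (2, 0, 2, 0))


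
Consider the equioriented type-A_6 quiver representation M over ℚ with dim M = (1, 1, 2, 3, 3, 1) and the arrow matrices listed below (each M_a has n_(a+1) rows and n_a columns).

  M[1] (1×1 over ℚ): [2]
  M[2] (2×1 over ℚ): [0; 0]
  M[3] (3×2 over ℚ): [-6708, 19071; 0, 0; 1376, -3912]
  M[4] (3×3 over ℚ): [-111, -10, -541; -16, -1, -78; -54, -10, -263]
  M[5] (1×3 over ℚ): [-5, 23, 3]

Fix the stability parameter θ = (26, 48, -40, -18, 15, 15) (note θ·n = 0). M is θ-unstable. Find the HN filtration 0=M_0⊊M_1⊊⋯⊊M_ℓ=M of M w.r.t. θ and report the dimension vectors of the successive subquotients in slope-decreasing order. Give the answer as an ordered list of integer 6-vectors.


Interval decomposition of M: I[1,2], I[3,3], I[3,6], I[4,5]^2.
HN type (ℓ=5): μ^(1)=48; μ^(2)=26; μ^(3)=15; μ^(4)=-18; μ^(5)=-40

((0, 1, 0, 0, 0, 0); (1, 0, 0, 0, 0, 0); (0, 0, 0, 0, 3, 1); (0, 0, 0, 3, 0, 0); (0, 0, 2, 0, 0, 0))


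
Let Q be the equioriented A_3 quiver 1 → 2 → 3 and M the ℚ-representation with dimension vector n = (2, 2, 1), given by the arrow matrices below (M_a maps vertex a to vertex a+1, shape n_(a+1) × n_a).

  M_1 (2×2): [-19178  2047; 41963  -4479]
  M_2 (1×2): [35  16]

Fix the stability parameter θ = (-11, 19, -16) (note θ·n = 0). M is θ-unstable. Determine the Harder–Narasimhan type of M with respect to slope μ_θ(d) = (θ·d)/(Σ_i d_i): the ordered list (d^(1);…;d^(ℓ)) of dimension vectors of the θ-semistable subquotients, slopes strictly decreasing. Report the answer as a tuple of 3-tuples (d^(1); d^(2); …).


Interval decomposition of M: I[1,2], I[1,3].
HN type (ℓ=3): μ^(1)=19; μ^(2)=3/2; μ^(3)=-11

((0, 1, 0); (0, 1, 1); (2, 0, 0))


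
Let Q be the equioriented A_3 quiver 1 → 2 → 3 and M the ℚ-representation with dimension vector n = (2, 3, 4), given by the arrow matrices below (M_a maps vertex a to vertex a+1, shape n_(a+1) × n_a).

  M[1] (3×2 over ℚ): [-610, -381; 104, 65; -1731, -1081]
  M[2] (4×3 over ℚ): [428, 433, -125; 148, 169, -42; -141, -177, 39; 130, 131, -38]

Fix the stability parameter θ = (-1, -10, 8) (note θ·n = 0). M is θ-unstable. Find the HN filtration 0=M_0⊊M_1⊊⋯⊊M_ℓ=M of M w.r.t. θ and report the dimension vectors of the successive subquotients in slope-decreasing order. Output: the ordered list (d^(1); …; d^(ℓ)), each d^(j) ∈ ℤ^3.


Interval decomposition of M: I[1,3]^2, I[2,3], I[3,3].
HN type (ℓ=3): μ^(1)=8; μ^(2)=-11/2; μ^(3)=-10

((0, 0, 4); (2, 2, 0); (0, 1, 0))


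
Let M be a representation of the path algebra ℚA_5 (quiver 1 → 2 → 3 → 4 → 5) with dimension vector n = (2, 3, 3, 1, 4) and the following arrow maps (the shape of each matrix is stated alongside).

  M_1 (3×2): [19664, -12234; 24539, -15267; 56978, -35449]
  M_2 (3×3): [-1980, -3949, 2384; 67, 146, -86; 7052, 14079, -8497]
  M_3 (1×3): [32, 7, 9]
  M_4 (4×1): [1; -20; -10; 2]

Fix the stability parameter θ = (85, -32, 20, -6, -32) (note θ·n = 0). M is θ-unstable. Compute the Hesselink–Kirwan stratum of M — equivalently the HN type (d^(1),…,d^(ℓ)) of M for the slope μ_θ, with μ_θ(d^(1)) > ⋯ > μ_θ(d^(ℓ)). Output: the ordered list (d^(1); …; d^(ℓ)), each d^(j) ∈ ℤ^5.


Via rank(M_{q-1}∘⋯∘M_p): M ≅ I[1,3], I[1,5], I[2,3], I[5,5]^3.
μ_θ-semistable layers: μ^(1)=73/3; μ^(2)=20; μ^(3)=7; μ^(4)=-32

((1, 1, 1, 0, 0); (0, 0, 1, 0, 0); (1, 1, 1, 1, 1); (0, 1, 0, 0, 3))


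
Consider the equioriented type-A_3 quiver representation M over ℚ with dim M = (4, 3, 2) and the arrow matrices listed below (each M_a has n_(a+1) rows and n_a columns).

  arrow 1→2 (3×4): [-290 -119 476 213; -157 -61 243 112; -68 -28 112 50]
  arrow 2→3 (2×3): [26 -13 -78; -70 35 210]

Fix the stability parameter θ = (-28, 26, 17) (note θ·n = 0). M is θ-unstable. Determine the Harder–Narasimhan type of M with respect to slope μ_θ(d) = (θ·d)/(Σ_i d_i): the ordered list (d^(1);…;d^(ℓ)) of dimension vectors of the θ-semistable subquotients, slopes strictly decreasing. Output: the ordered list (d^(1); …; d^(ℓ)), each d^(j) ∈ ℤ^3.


Interval decomposition of M: I[1,1], I[1,2]^2, I[1,3], I[3,3].
HN type (ℓ=4): μ^(1)=26; μ^(2)=43/2; μ^(3)=17; μ^(4)=-28

((0, 2, 0); (0, 1, 1); (0, 0, 1); (4, 0, 0))


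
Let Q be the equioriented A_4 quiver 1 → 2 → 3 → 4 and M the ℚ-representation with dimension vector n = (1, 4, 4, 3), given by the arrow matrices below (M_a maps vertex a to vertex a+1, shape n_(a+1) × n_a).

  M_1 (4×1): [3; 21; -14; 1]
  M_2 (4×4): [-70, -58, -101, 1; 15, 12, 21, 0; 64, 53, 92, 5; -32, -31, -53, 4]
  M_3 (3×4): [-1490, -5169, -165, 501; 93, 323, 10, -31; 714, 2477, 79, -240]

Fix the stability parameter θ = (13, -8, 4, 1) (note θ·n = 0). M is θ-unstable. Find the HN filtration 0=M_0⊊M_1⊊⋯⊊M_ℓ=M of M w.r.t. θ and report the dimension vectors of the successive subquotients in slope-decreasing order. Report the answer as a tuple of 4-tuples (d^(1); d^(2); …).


Interval decomposition of M: I[1,4], I[2,3], I[2,4]^2.
HN type (ℓ=3): μ^(1)=4; μ^(2)=5/2; μ^(3)=-8

((0, 0, 1, 0); (1, 1, 3, 3); (0, 3, 0, 0))


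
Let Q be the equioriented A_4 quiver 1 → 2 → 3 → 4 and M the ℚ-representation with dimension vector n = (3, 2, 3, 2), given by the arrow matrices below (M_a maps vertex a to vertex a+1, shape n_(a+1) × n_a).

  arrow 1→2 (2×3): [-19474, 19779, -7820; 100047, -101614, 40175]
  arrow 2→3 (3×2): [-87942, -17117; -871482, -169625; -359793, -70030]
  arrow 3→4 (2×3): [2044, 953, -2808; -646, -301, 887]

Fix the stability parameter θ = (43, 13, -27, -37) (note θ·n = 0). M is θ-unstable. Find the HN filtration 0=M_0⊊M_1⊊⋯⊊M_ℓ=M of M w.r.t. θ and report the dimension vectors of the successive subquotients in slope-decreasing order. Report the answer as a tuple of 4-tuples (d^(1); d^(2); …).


Barcode: M ≅ I[1,1], I[1,4]^2, I[3,3]. HN layers by μ_θ (3 steps, strictly decreasing):
  μ^(1)=43; μ^(2)=-2; μ^(3)=-27

((1, 0, 0, 0); (2, 2, 2, 2); (0, 0, 1, 0))


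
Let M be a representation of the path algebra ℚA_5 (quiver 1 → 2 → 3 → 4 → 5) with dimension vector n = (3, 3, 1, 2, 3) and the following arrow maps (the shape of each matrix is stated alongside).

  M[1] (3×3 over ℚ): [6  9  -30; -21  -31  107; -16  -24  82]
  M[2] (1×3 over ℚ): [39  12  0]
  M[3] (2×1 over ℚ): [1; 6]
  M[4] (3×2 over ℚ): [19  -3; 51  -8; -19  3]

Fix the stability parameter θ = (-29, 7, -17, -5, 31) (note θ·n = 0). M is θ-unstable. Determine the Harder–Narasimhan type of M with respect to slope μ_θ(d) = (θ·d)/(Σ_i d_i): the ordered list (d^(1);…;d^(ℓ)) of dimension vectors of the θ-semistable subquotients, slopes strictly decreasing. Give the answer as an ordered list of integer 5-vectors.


Interval decomposition of M: I[1,2]^2, I[1,5], I[4,5], I[5,5].
HN type (ℓ=4): μ^(1)=31; μ^(2)=7; μ^(3)=-5; μ^(4)=-29

((0, 0, 0, 0, 3); (0, 2, 0, 0, 0); (0, 1, 1, 2, 0); (3, 0, 0, 0, 0))


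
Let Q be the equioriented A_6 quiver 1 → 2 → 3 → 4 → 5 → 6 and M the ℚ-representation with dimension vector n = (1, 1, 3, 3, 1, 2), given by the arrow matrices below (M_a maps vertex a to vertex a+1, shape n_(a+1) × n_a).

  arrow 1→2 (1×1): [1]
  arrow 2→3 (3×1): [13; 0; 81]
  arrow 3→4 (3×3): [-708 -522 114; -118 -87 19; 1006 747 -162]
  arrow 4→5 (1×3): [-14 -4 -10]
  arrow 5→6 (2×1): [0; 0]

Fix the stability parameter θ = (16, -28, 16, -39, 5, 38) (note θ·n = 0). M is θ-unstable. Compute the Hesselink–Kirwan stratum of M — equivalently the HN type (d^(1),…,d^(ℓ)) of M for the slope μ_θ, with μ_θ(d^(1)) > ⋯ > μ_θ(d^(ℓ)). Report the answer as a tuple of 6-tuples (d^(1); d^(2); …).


Barcode: M ≅ I[1,4], I[3,3], I[3,5], I[4,4], I[6,6]^2. HN layers by μ_θ (6 steps, strictly decreasing):
  μ^(1)=38; μ^(2)=16; μ^(3)=5; μ^(4)=-35/4; μ^(5)=-23/2; μ^(6)=-39

((0, 0, 0, 0, 0, 2); (0, 0, 1, 0, 0, 0); (0, 0, 0, 0, 1, 0); (1, 1, 1, 1, 0, 0); (0, 0, 1, 1, 0, 0); (0, 0, 0, 1, 0, 0))


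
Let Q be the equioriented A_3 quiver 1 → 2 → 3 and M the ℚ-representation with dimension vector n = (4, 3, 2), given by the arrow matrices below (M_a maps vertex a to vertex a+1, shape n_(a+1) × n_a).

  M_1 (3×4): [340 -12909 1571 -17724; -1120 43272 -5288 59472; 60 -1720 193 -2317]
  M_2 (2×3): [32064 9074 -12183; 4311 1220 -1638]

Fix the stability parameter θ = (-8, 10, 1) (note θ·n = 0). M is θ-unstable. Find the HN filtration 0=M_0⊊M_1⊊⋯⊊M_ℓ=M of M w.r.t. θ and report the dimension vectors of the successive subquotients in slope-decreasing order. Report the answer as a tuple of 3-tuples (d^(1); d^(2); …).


Interval decomposition of M: I[1,1]^2, I[1,3]^2, I[2,2].
HN type (ℓ=3): μ^(1)=10; μ^(2)=11/2; μ^(3)=-8

((0, 1, 0); (0, 2, 2); (4, 0, 0))


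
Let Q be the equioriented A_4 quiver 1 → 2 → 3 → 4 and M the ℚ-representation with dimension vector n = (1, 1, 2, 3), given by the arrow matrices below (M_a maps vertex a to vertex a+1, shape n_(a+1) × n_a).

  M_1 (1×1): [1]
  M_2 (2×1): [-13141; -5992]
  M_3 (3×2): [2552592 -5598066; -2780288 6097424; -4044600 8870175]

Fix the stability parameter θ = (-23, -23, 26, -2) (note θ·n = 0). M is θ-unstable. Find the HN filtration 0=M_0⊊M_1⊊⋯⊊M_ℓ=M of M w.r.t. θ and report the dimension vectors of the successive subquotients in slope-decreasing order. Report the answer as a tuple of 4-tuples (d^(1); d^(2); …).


Via rank(M_{q-1}∘⋯∘M_p): M ≅ I[1,3], I[3,4], I[4,4]^2.
μ_θ-semistable layers: μ^(1)=26; μ^(2)=12; μ^(3)=-2; μ^(4)=-23

((0, 0, 1, 0); (0, 0, 1, 1); (0, 0, 0, 2); (1, 1, 0, 0))


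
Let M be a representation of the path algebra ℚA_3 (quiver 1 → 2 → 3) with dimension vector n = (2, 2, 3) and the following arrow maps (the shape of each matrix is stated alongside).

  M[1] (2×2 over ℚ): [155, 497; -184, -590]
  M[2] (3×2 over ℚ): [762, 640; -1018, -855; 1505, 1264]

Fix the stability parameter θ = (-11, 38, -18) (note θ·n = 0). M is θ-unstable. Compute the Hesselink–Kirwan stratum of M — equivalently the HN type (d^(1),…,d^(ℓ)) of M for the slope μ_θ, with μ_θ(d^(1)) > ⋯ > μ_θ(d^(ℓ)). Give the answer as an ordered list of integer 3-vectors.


Via rank(M_{q-1}∘⋯∘M_p): M ≅ I[1,3]^2, I[3,3].
μ_θ-semistable layers: μ^(1)=10; μ^(2)=-11; μ^(3)=-18

((0, 2, 2); (2, 0, 0); (0, 0, 1))


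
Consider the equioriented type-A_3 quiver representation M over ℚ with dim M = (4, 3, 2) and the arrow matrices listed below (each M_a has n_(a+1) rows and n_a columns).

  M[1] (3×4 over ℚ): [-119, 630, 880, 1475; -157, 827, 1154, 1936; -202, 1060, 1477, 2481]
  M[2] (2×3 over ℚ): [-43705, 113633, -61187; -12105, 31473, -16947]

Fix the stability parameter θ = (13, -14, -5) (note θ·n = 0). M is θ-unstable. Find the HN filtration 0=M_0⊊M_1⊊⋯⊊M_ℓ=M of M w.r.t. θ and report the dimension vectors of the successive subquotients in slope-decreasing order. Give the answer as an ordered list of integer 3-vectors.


Interval decomposition of M: I[1,1], I[1,2]^2, I[1,3], I[3,3].
HN type (ℓ=4): μ^(1)=13; μ^(2)=-1/2; μ^(3)=-2; μ^(4)=-5

((1, 0, 0); (2, 2, 0); (1, 1, 1); (0, 0, 1))


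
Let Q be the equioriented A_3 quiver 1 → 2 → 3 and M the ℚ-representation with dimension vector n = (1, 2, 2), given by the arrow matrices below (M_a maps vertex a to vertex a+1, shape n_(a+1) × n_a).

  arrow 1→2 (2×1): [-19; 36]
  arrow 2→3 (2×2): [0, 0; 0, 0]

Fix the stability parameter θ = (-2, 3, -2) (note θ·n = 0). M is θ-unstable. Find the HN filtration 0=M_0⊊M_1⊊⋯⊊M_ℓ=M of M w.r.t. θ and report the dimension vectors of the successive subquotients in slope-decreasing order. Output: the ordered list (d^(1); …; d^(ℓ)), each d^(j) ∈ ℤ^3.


Barcode: M ≅ I[1,2], I[2,2], I[3,3]^2. HN layers by μ_θ (2 steps, strictly decreasing):
  μ^(1)=3; μ^(2)=-2

((0, 2, 0); (1, 0, 2))


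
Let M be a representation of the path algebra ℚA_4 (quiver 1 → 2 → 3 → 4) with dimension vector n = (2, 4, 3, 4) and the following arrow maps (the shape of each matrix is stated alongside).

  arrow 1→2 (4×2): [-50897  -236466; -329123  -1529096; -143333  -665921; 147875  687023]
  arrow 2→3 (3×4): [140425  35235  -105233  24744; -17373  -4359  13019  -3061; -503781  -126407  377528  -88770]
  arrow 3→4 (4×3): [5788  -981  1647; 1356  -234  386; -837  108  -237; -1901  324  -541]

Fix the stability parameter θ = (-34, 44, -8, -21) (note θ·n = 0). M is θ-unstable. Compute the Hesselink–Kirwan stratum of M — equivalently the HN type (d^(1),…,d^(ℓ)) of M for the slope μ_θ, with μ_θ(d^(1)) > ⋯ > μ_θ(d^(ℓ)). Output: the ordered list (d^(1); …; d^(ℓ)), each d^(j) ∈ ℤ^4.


Barcode: M ≅ I[1,2], I[1,4], I[2,3], I[2,4], I[4,4]^2. HN layers by μ_θ (5 steps, strictly decreasing):
  μ^(1)=44; μ^(2)=18; μ^(3)=5; μ^(4)=-21; μ^(5)=-34

((0, 1, 0, 0); (0, 1, 1, 0); (0, 2, 2, 2); (0, 0, 0, 2); (2, 0, 0, 0))


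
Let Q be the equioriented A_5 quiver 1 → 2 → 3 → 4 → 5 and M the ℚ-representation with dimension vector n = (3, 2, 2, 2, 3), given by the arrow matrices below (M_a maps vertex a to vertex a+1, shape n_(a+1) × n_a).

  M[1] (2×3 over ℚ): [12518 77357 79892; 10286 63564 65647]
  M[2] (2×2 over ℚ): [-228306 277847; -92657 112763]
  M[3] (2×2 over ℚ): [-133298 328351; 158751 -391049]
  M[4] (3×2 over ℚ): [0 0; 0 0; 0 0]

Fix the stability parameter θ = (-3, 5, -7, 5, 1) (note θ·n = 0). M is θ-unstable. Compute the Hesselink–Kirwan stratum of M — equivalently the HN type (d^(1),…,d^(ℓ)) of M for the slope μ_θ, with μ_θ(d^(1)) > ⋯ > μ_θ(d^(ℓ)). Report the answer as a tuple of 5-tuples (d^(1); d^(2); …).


Interval decomposition of M: I[1,1], I[1,4]^2, I[5,5]^3.
HN type (ℓ=4): μ^(1)=5; μ^(2)=1; μ^(3)=-1; μ^(4)=-3

((0, 0, 0, 2, 0); (0, 0, 0, 0, 3); (0, 2, 2, 0, 0); (3, 0, 0, 0, 0))


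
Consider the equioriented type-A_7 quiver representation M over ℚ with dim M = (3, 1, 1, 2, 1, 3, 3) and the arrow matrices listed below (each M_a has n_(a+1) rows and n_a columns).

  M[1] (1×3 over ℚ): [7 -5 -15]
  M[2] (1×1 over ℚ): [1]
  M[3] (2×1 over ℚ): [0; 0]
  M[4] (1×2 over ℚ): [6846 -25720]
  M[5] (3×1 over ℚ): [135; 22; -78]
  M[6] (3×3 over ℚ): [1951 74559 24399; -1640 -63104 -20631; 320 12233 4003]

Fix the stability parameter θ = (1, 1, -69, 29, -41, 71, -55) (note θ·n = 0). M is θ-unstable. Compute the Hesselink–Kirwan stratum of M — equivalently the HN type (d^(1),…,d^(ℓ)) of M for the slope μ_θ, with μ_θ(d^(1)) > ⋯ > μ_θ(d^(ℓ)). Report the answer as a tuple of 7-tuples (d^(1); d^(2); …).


Via rank(M_{q-1}∘⋯∘M_p): M ≅ I[1,1]^2, I[1,3], I[4,4], I[4,7], I[6,7]^2.
μ_θ-semistable layers: μ^(1)=29; μ^(2)=8; μ^(3)=1; μ^(4)=-6; μ^(5)=-67/3

((0, 0, 0, 1, 0, 0, 0); (0, 0, 0, 0, 0, 3, 3); (2, 0, 0, 0, 0, 0, 0); (0, 0, 0, 1, 1, 0, 0); (1, 1, 1, 0, 0, 0, 0))


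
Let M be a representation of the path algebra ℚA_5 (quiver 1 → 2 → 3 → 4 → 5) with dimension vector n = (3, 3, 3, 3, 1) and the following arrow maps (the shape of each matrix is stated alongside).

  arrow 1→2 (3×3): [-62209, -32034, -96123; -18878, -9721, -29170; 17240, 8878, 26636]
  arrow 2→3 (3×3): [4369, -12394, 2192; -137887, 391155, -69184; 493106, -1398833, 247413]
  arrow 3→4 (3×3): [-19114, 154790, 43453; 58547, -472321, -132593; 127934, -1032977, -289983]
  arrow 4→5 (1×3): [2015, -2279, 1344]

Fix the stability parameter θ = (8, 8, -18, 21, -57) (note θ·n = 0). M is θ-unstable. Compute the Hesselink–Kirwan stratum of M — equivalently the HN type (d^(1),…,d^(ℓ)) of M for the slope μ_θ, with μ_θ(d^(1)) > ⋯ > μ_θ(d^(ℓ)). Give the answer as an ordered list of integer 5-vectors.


Via rank(M_{q-1}∘⋯∘M_p): M ≅ I[1,4]^2, I[1,5].
μ_θ-semistable layers: μ^(1)=21; μ^(2)=-2/3; μ^(3)=-38/5

((0, 0, 0, 2, 0); (2, 2, 2, 0, 0); (1, 1, 1, 1, 1))


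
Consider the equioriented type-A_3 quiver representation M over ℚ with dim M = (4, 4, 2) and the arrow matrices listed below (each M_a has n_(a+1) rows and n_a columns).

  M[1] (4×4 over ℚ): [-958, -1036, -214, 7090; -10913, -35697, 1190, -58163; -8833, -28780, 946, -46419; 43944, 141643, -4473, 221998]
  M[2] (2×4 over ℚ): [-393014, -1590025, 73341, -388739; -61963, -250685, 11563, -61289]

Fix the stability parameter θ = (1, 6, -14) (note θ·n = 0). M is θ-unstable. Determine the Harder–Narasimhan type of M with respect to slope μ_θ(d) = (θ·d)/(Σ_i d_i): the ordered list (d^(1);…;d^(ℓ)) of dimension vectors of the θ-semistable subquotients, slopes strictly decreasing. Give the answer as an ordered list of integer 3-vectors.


Via rank(M_{q-1}∘⋯∘M_p): M ≅ I[1,2]^2, I[1,3]^2.
μ_θ-semistable layers: μ^(1)=6; μ^(2)=1; μ^(3)=-7/3

((0, 2, 0); (2, 0, 0); (2, 2, 2))


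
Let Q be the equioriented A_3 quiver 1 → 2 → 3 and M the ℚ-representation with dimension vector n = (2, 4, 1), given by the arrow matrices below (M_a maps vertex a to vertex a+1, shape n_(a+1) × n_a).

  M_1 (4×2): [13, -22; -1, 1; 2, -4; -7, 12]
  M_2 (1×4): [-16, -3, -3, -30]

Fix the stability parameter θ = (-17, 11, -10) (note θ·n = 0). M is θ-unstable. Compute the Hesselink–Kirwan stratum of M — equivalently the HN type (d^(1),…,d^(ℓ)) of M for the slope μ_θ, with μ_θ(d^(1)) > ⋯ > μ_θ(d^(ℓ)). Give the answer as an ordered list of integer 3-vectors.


Interval decomposition of M: I[1,2], I[1,3], I[2,2]^2.
HN type (ℓ=3): μ^(1)=11; μ^(2)=1/2; μ^(3)=-17

((0, 3, 0); (0, 1, 1); (2, 0, 0))


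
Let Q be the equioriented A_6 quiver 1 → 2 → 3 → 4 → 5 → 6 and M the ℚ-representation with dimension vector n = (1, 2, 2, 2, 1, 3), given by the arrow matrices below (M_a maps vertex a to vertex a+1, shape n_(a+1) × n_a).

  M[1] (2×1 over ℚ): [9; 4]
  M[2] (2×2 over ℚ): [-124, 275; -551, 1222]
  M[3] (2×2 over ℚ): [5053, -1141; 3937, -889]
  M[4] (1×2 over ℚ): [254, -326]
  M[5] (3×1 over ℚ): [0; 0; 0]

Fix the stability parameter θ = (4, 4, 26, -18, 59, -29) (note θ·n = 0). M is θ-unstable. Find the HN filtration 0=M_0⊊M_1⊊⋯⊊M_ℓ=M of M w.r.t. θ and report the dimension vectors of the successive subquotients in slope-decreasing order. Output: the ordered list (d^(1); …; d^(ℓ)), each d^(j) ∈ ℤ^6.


Via rank(M_{q-1}∘⋯∘M_p): M ≅ I[1,4], I[2,3], I[4,5], I[6,6]^3.
μ_θ-semistable layers: μ^(1)=59; μ^(2)=26; μ^(3)=4; μ^(4)=-18; μ^(5)=-29

((0, 0, 0, 0, 1, 0); (0, 0, 1, 0, 0, 0); (1, 2, 1, 1, 0, 0); (0, 0, 0, 1, 0, 0); (0, 0, 0, 0, 0, 3))


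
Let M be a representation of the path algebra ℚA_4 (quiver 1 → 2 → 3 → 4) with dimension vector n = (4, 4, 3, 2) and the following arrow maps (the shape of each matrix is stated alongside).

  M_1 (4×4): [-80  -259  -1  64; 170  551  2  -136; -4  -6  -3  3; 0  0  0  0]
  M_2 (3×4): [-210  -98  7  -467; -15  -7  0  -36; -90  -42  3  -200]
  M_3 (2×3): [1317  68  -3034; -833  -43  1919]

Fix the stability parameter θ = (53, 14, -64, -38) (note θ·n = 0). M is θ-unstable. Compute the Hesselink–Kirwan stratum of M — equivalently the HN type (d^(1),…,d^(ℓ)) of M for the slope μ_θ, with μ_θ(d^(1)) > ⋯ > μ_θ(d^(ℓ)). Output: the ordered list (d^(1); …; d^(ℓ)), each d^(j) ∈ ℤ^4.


Barcode: M ≅ I[1,1], I[1,2], I[1,4]^2, I[2,3]. HN layers by μ_θ (4 steps, strictly decreasing):
  μ^(1)=53; μ^(2)=67/2; μ^(3)=-35/4; μ^(4)=-25

((1, 0, 0, 0); (1, 1, 0, 0); (2, 2, 2, 2); (0, 1, 1, 0))


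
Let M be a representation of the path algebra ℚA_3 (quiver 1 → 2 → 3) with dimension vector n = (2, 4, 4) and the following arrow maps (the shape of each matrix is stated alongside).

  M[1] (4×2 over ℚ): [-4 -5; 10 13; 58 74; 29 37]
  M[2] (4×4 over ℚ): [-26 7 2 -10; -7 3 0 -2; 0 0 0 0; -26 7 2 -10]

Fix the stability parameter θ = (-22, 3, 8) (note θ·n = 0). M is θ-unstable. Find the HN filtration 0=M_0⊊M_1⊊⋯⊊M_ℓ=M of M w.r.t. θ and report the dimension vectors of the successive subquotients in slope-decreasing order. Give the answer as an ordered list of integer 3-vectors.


Interval decomposition of M: I[1,2], I[1,3], I[2,2], I[2,3], I[3,3]^2.
HN type (ℓ=3): μ^(1)=8; μ^(2)=3; μ^(3)=-22

((0, 0, 4); (0, 4, 0); (2, 0, 0))


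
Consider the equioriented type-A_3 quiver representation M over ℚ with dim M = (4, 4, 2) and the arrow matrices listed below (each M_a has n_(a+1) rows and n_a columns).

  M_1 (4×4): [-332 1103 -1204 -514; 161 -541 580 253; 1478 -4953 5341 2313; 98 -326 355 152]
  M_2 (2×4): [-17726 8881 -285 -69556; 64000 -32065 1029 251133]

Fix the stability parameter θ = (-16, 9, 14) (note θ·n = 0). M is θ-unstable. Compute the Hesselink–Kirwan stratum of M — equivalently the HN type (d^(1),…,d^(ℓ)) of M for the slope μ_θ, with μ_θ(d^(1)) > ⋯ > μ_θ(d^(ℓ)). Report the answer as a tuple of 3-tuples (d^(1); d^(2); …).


Barcode: M ≅ I[1,2]^2, I[1,3]^2. HN layers by μ_θ (3 steps, strictly decreasing):
  μ^(1)=14; μ^(2)=9; μ^(3)=-16

((0, 0, 2); (0, 4, 0); (4, 0, 0))


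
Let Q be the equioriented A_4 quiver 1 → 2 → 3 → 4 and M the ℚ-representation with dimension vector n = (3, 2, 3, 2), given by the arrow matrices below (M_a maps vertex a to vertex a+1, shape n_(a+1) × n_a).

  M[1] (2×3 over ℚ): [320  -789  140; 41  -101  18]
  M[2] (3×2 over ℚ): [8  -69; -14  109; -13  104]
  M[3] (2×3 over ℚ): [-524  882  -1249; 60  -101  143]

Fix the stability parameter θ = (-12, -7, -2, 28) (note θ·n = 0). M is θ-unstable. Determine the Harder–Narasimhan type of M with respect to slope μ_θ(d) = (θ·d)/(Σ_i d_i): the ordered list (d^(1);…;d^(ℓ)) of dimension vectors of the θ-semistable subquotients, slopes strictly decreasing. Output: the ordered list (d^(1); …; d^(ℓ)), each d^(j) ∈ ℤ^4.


Interval decomposition of M: I[1,1], I[1,4]^2, I[3,3].
HN type (ℓ=4): μ^(1)=28; μ^(2)=-2; μ^(3)=-7; μ^(4)=-12

((0, 0, 0, 2); (0, 0, 3, 0); (0, 2, 0, 0); (3, 0, 0, 0))


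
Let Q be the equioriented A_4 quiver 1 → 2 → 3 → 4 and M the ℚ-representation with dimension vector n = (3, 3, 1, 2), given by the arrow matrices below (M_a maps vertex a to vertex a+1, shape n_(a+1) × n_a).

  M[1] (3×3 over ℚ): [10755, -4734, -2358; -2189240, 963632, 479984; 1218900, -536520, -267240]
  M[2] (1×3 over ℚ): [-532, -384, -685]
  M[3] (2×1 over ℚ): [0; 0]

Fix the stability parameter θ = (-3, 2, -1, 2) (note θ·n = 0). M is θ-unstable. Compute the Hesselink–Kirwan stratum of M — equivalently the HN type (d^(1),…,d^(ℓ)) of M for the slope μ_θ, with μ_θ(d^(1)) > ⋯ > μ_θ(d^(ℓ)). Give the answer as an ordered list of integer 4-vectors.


Via rank(M_{q-1}∘⋯∘M_p): M ≅ I[1,1]^2, I[1,2], I[2,2], I[2,3], I[4,4]^2.
μ_θ-semistable layers: μ^(1)=2; μ^(2)=1/2; μ^(3)=-3

((0, 2, 0, 2); (0, 1, 1, 0); (3, 0, 0, 0))


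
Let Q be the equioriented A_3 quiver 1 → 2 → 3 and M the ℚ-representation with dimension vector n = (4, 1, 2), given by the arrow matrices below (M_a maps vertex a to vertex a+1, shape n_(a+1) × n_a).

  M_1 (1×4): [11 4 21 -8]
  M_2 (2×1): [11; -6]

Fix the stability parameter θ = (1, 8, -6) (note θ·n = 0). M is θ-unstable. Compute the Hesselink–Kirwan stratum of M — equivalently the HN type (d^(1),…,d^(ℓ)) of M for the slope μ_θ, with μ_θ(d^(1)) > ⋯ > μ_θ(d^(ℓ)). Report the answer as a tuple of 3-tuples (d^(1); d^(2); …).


Interval decomposition of M: I[1,1]^3, I[1,3], I[3,3].
HN type (ℓ=2): μ^(1)=1; μ^(2)=-6

((4, 1, 1); (0, 0, 1))


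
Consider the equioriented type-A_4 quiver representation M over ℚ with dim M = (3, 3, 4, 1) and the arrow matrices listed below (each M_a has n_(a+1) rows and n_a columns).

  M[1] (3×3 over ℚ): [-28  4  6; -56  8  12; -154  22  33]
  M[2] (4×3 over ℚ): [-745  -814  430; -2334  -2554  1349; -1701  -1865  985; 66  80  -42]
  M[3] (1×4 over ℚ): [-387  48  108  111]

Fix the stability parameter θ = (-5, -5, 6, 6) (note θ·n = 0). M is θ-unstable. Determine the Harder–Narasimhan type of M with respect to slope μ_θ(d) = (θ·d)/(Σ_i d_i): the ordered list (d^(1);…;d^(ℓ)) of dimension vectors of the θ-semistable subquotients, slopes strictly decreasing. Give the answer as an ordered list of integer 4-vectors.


Interval decomposition of M: I[1,1]^2, I[1,4], I[2,3]^2, I[3,3].
HN type (ℓ=2): μ^(1)=6; μ^(2)=-5

((0, 0, 4, 1); (3, 3, 0, 0))


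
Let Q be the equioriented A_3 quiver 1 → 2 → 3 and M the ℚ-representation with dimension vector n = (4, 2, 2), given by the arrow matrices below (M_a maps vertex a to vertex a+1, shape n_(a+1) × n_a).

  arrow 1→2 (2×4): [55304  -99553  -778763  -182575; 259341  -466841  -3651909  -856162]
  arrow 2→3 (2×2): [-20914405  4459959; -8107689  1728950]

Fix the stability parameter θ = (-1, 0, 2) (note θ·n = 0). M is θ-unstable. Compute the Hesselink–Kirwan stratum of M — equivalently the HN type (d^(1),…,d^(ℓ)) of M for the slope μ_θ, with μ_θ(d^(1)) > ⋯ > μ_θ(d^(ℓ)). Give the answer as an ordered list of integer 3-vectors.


Via rank(M_{q-1}∘⋯∘M_p): M ≅ I[1,1]^2, I[1,3]^2.
μ_θ-semistable layers: μ^(1)=2; μ^(2)=0; μ^(3)=-1

((0, 0, 2); (0, 2, 0); (4, 0, 0))


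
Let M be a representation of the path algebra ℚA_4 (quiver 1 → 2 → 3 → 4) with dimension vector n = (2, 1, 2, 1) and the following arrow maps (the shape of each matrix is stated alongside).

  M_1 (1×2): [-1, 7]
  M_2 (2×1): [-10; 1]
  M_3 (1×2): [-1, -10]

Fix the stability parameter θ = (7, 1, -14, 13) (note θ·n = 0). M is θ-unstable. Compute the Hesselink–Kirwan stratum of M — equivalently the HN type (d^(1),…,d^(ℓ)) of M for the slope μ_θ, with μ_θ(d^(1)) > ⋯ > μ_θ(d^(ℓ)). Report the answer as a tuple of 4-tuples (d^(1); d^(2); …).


Via rank(M_{q-1}∘⋯∘M_p): M ≅ I[1,1], I[1,3], I[3,4].
μ_θ-semistable layers: μ^(1)=13; μ^(2)=7; μ^(3)=-2; μ^(4)=-14

((0, 0, 0, 1); (1, 0, 0, 0); (1, 1, 1, 0); (0, 0, 1, 0))


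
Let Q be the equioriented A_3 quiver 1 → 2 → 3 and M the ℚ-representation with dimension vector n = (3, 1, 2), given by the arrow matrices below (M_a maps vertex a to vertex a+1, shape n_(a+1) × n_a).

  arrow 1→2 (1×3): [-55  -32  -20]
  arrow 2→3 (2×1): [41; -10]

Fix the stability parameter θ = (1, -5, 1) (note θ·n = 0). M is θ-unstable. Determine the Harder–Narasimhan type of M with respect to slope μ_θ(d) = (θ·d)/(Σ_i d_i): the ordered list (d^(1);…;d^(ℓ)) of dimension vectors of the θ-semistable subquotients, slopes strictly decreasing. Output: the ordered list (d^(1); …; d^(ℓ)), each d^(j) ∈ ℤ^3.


Interval decomposition of M: I[1,1]^2, I[1,3], I[3,3].
HN type (ℓ=2): μ^(1)=1; μ^(2)=-2

((2, 0, 2); (1, 1, 0))
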